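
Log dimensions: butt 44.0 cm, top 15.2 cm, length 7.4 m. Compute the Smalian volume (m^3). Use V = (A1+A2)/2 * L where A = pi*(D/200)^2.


Smalian: V = (A1 + A2)/2 * L,  A = pi*(D/200)^2
A1 = pi*(44.0/200)^2 = 0.152053 m^2
A2 = pi*(15.2/200)^2 = 0.018146 m^2
V = (0.152053+0.018146)/2*7.4 = 0.6297 m^3

0.6297


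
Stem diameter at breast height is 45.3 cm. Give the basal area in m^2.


Formula: BA = pi * (DBH/2)^2 / 10000  (cm^2 to m^2)
Radius = DBH/2 = 45.3/2 = 22.65 cm
BA = pi * 22.65^2 / 10000
   = 1611.7077 cm^2 / 10000
   = 0.1612 m^2

0.1612


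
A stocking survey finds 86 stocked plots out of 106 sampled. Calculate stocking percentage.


Formula: Stocking % = stocked plots / total plots * 100
Stocking = 86 / 106 * 100
Stocking = 0.8113 * 100 = 81.1%

81.1


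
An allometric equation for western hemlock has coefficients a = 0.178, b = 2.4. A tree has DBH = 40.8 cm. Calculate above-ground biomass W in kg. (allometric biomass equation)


Formula: W = a * DBH^b  (allometric power law)
DBH^b = 40.8^2.4 = 7338.1129
W = 0.178 * 7338.1129 = 1306.2 kg

1306.2


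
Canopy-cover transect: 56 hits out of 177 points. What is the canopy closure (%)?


Formula: Canopy closure = covered points / total points * 100
Closure = 56 / 177 * 100
Closure = 0.3164 * 100 = 31.6%

31.6


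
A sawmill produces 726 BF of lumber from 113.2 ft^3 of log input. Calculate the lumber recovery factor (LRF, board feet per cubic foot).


Formula: LRF = Lumber Output (BF) / Log Input (ft^3)
LRF = 726 BF / 113.2 ft^3
LRF = 6.41 BF/ft^3

6.41


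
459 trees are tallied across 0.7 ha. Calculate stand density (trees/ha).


Formula: Stand Density = N_trees / Area_ha
Density = 459 trees / 0.7 ha
Density = 656 trees/ha

656


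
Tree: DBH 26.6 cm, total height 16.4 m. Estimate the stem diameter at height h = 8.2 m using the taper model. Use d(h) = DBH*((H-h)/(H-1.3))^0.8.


Taper: d(h) = DBH * ((H - h) / (H - 1.3))^0.8
Numerator = H - h = 16.4 - 8.2 = 8.2 m
Denominator = H - 1.3 = 16.4 - 1.3 = 15.1 m
Ratio = 8.2 / 15.1 = 0.54305
d = 26.6 * 0.54305^0.8 = 16.3 cm

16.3


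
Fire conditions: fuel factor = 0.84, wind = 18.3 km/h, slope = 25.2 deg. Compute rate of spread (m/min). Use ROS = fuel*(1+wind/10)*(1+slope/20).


Formula: ROS = fuel * (1 + wind/10) * (1 + slope/20)
Wind factor = 1 + 18.3/10 = 2.83
Slope factor = 1 + 25.2/20 = 2.26
ROS = 0.84 * 2.83 * 2.26 = 5.37 m/min

5.37


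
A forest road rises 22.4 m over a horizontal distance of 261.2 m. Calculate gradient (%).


Formula: Gradient = rise / run * 100
Gradient = 22.4 / 261.2 * 100 = 8.6%

8.6


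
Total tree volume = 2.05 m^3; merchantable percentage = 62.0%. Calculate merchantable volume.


Formula: MV = V_total * (merchantable_pct / 100)
Merchantable fraction = 62.0% / 100 = 0.62
MV = 2.05 m^3 * 0.62 = 1.271 m^3

1.271


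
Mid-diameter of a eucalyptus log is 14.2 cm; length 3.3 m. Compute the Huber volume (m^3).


Huber: V = Am * L,  Am = pi*(Dm/200)^2
Am = pi*(14.2/200)^2 = 0.015837 m^2
V = 0.015837*3.3 = 0.0523 m^3

0.0523


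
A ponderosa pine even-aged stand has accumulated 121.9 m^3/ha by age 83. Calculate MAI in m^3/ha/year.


Formula: MAI = Total Volume / Stand Age
MAI = 121.9 m^3/ha / 83 years
MAI = 1.47 m^3/ha/year

1.47


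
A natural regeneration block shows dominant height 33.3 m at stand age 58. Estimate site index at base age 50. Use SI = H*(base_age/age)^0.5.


Formula: SI = H_dom * (base_age / age)^0.5
Age ratio = 50 / 58 = 0.86207
sqrt(age_ratio) = 0.92848
SI = 33.3 * 0.92848 = 30.9 m

30.9


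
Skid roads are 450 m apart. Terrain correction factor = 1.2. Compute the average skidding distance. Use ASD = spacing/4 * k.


Formula: ASD = (spacing / 4) * correction
Uncorrected distance = spacing / 4 = 450 / 4 = 112.5 m
ASD = 112.5 * 1.2 = 135 m

135


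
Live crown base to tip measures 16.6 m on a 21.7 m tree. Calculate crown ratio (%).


Formula: Crown Ratio = (Crown Length / Total Height) * 100
CR = (16.6 m / 21.7 m) * 100
CR = 0.765 * 100 = 76.5%

76.5


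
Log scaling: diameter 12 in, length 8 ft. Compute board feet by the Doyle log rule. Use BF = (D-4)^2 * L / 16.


Doyle: BF = (D - 4)^2 * L / 16
Adjusted diameter = 12 - 4 = 8 in
(D-4)^2 = 8^2 = 64
BF = 64 * 8 / 16 = 32 BF

32


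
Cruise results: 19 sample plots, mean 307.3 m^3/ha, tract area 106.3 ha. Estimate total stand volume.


Formula: Total Volume = Mean Volume per ha * Total Area
Total Volume = 307.3 m^3/ha * 106.3 ha
Total Volume = 32666 m^3

32666


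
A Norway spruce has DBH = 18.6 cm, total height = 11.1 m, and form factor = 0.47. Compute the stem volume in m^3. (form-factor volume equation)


Formula: V = pi * (DBH/200)^2 * H * ff
Radius = DBH/200 = 18.6/200 = 0.093 m
Radius^2 = 0.093^2 = 0.008649 m^2
V = pi * 0.008649 * 11.1 * 0.47
V = 0.142 m^3

0.142


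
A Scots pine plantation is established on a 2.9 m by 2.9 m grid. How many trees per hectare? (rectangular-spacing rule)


Formula: TPH = 10000 m^2/ha / (spacing_x * spacing_y)
Area per tree = 2.9 m * 2.9 m = 8.41 m^2
TPH = 10000 / 8.41 = 1189 trees/ha

1189


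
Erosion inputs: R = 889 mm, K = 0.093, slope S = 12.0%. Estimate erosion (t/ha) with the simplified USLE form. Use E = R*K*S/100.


Formula: E = R * K * S / 100  (simplified USLE)
R * K = 889 * 0.093 = 82.677
E = 82.677 * 12.0 / 100 = 9.92 t/ha

9.92


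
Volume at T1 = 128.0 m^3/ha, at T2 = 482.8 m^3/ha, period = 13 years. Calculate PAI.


Formula: PAI = (V_T2 - V_T1) / (T2 - T1)
Volume increment = 482.8 - 128.0 = 354.8 m^3/ha
PAI = 354.8 / 13 = 27.29 m^3/ha/year

27.29


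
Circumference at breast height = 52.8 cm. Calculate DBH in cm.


Formula: DBH = C / pi
DBH = 52.8 / pi
pi = 3.14159...
DBH = 16.8 cm

16.8


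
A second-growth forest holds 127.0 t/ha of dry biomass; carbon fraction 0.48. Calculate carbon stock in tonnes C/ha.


Formula: Carbon Stock = Biomass * Carbon Fraction
C = 127.0 t/ha * 0.48
C = 61.0 t C/ha

61.0


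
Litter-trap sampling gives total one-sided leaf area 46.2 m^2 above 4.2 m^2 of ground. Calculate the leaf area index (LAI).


Formula: LAI = total leaf area / ground area  (dimensionless)
LAI = 46.2 m^2 / 4.2 m^2
LAI = 11.0

11.0


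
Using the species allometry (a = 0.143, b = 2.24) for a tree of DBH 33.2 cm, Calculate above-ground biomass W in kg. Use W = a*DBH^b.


Formula: W = a * DBH^b  (allometric power law)
DBH^b = 33.2^2.24 = 2554.7553
W = 0.143 * 2554.7553 = 365.3 kg

365.3


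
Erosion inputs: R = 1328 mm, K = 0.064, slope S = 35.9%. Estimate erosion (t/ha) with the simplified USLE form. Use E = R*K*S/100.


Formula: E = R * K * S / 100  (simplified USLE)
R * K = 1328 * 0.064 = 84.992
E = 84.992 * 35.9 / 100 = 30.51 t/ha

30.51


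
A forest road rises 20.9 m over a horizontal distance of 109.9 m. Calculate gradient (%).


Formula: Gradient = rise / run * 100
Gradient = 20.9 / 109.9 * 100 = 19.0%

19.0


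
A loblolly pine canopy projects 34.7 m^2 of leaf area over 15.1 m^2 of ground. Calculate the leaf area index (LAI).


Formula: LAI = total leaf area / ground area  (dimensionless)
LAI = 34.7 m^2 / 15.1 m^2
LAI = 2.3

2.3


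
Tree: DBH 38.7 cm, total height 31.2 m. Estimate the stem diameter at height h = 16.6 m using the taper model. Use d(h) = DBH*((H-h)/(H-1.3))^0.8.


Taper: d(h) = DBH * ((H - h) / (H - 1.3))^0.8
Numerator = H - h = 31.2 - 16.6 = 14.6 m
Denominator = H - 1.3 = 31.2 - 1.3 = 29.9 m
Ratio = 14.6 / 29.9 = 0.48829
d = 38.7 * 0.48829^0.8 = 21.8 cm

21.8


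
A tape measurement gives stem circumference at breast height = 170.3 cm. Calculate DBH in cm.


Formula: DBH = C / pi
DBH = 170.3 / pi
pi = 3.14159...
DBH = 54.2 cm

54.2


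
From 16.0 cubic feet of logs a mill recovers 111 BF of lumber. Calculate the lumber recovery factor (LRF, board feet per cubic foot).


Formula: LRF = Lumber Output (BF) / Log Input (ft^3)
LRF = 111 BF / 16.0 ft^3
LRF = 6.94 BF/ft^3

6.94


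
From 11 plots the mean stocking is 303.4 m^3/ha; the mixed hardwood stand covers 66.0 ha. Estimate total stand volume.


Formula: Total Volume = Mean Volume per ha * Total Area
Total Volume = 303.4 m^3/ha * 66.0 ha
Total Volume = 20024 m^3

20024


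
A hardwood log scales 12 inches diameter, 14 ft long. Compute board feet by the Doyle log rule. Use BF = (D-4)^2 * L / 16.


Doyle: BF = (D - 4)^2 * L / 16
Adjusted diameter = 12 - 4 = 8 in
(D-4)^2 = 8^2 = 64
BF = 64 * 14 / 16 = 56 BF

56


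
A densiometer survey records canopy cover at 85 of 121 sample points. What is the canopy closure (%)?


Formula: Canopy closure = covered points / total points * 100
Closure = 85 / 121 * 100
Closure = 0.7025 * 100 = 70.2%

70.2


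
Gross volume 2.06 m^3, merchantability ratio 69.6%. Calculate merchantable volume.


Formula: MV = V_total * (merchantable_pct / 100)
Merchantable fraction = 69.6% / 100 = 0.696
MV = 2.06 m^3 * 0.696 = 1.434 m^3

1.434


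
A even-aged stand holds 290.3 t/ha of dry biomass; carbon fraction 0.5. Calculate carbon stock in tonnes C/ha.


Formula: Carbon Stock = Biomass * Carbon Fraction
C = 290.3 t/ha * 0.5
C = 145.2 t C/ha

145.2


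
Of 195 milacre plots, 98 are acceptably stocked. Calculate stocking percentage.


Formula: Stocking % = stocked plots / total plots * 100
Stocking = 98 / 195 * 100
Stocking = 0.5026 * 100 = 50.3%

50.3


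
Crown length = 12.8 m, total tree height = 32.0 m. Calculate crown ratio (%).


Formula: Crown Ratio = (Crown Length / Total Height) * 100
CR = (12.8 m / 32.0 m) * 100
CR = 0.4 * 100 = 40.0%

40.0


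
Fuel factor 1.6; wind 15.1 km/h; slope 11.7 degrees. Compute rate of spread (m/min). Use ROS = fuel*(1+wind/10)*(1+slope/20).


Formula: ROS = fuel * (1 + wind/10) * (1 + slope/20)
Wind factor = 1 + 15.1/10 = 2.51
Slope factor = 1 + 11.7/20 = 1.585
ROS = 1.6 * 2.51 * 1.585 = 6.37 m/min

6.37


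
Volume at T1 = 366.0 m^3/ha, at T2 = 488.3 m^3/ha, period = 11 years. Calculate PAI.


Formula: PAI = (V_T2 - V_T1) / (T2 - T1)
Volume increment = 488.3 - 366.0 = 122.3 m^3/ha
PAI = 122.3 / 11 = 11.12 m^3/ha/year

11.12


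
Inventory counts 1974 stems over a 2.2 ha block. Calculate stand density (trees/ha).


Formula: Stand Density = N_trees / Area_ha
Density = 1974 trees / 2.2 ha
Density = 897 trees/ha

897


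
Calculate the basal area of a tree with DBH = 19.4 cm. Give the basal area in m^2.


Formula: BA = pi * (DBH/2)^2 / 10000  (cm^2 to m^2)
Radius = DBH/2 = 19.4/2 = 9.7 cm
BA = pi * 9.7^2 / 10000
   = 295.5925 cm^2 / 10000
   = 0.0296 m^2

0.0296


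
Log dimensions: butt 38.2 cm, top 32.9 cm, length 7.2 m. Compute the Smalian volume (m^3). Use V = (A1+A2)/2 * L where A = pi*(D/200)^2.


Smalian: V = (A1 + A2)/2 * L,  A = pi*(D/200)^2
A1 = pi*(38.2/200)^2 = 0.114608 m^2
A2 = pi*(32.9/200)^2 = 0.085012 m^2
V = (0.114608+0.085012)/2*7.2 = 0.7186 m^3

0.7186


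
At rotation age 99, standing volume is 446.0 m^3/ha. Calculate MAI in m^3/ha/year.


Formula: MAI = Total Volume / Stand Age
MAI = 446.0 m^3/ha / 99 years
MAI = 4.51 m^3/ha/year

4.51


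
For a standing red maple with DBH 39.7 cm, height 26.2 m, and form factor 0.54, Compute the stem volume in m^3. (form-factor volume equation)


Formula: V = pi * (DBH/200)^2 * H * ff
Radius = DBH/200 = 39.7/200 = 0.1985 m
Radius^2 = 0.1985^2 = 0.03940225 m^2
V = pi * 0.03940225 * 26.2 * 0.54
V = 1.751 m^3

1.751


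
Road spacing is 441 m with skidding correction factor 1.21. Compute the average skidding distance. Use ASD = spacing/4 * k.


Formula: ASD = (spacing / 4) * correction
Uncorrected distance = spacing / 4 = 441 / 4 = 110.25 m
ASD = 110.25 * 1.21 = 133 m

133


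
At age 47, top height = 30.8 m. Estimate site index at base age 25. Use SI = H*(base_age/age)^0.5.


Formula: SI = H_dom * (base_age / age)^0.5
Age ratio = 25 / 47 = 0.53191
sqrt(age_ratio) = 0.72932
SI = 30.8 * 0.72932 = 22.5 m

22.5


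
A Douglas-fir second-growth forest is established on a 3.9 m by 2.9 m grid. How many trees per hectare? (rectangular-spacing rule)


Formula: TPH = 10000 m^2/ha / (spacing_x * spacing_y)
Area per tree = 3.9 m * 2.9 m = 11.31 m^2
TPH = 10000 / 11.31 = 884 trees/ha

884


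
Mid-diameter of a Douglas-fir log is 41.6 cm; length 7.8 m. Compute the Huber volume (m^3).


Huber: V = Am * L,  Am = pi*(Dm/200)^2
Am = pi*(41.6/200)^2 = 0.135918 m^2
V = 0.135918*7.8 = 1.0602 m^3

1.0602


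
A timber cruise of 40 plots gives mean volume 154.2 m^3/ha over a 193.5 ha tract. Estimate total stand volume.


Formula: Total Volume = Mean Volume per ha * Total Area
Total Volume = 154.2 m^3/ha * 193.5 ha
Total Volume = 29838 m^3

29838


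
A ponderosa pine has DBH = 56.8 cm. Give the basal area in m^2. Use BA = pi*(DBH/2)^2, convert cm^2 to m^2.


Formula: BA = pi * (DBH/2)^2 / 10000  (cm^2 to m^2)
Radius = DBH/2 = 56.8/2 = 28.4 cm
BA = pi * 28.4^2 / 10000
   = 2533.883 cm^2 / 10000
   = 0.2534 m^2

0.2534


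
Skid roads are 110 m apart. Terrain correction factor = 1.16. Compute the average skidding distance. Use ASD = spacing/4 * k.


Formula: ASD = (spacing / 4) * correction
Uncorrected distance = spacing / 4 = 110 / 4 = 27.5 m
ASD = 27.5 * 1.16 = 32 m

32


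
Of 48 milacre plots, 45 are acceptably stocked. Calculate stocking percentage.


Formula: Stocking % = stocked plots / total plots * 100
Stocking = 45 / 48 * 100
Stocking = 0.9375 * 100 = 93.8%

93.8


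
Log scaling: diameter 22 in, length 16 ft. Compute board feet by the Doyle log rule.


Doyle: BF = (D - 4)^2 * L / 16
Adjusted diameter = 22 - 4 = 18 in
(D-4)^2 = 18^2 = 324
BF = 324 * 16 / 16 = 324 BF

324


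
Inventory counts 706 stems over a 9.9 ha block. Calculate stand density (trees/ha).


Formula: Stand Density = N_trees / Area_ha
Density = 706 trees / 9.9 ha
Density = 71 trees/ha

71


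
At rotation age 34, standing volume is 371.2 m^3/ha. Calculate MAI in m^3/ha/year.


Formula: MAI = Total Volume / Stand Age
MAI = 371.2 m^3/ha / 34 years
MAI = 10.92 m^3/ha/year

10.92


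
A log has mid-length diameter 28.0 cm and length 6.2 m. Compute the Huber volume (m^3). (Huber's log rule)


Huber: V = Am * L,  Am = pi*(Dm/200)^2
Am = pi*(28.0/200)^2 = 0.061575 m^2
V = 0.061575*6.2 = 0.3818 m^3

0.3818


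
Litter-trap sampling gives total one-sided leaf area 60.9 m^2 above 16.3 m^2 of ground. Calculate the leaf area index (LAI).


Formula: LAI = total leaf area / ground area  (dimensionless)
LAI = 60.9 m^2 / 16.3 m^2
LAI = 3.74

3.74


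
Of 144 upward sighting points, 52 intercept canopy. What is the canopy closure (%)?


Formula: Canopy closure = covered points / total points * 100
Closure = 52 / 144 * 100
Closure = 0.3611 * 100 = 36.1%

36.1


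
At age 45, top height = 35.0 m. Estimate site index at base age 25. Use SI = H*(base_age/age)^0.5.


Formula: SI = H_dom * (base_age / age)^0.5
Age ratio = 25 / 45 = 0.55556
sqrt(age_ratio) = 0.74536
SI = 35.0 * 0.74536 = 26.1 m

26.1


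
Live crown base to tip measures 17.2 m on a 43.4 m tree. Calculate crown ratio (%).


Formula: Crown Ratio = (Crown Length / Total Height) * 100
CR = (17.2 m / 43.4 m) * 100
CR = 0.3963 * 100 = 39.6%

39.6


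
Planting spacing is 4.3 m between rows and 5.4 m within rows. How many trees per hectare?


Formula: TPH = 10000 m^2/ha / (spacing_x * spacing_y)
Area per tree = 4.3 m * 5.4 m = 23.22 m^2
TPH = 10000 / 23.22 = 431 trees/ha

431


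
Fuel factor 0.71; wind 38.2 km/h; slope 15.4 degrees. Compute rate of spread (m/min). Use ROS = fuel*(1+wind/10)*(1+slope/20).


Formula: ROS = fuel * (1 + wind/10) * (1 + slope/20)
Wind factor = 1 + 38.2/10 = 4.82
Slope factor = 1 + 15.4/20 = 1.77
ROS = 0.71 * 4.82 * 1.77 = 6.06 m/min

6.06


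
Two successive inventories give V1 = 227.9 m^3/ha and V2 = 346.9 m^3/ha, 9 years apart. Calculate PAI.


Formula: PAI = (V_T2 - V_T1) / (T2 - T1)
Volume increment = 346.9 - 227.9 = 119.0 m^3/ha
PAI = 119.0 / 9 = 13.22 m^3/ha/year

13.22


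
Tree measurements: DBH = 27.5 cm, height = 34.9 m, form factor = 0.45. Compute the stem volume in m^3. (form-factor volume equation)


Formula: V = pi * (DBH/200)^2 * H * ff
Radius = DBH/200 = 27.5/200 = 0.1375 m
Radius^2 = 0.1375^2 = 0.01890625 m^2
V = pi * 0.01890625 * 34.9 * 0.45
V = 0.933 m^3

0.933


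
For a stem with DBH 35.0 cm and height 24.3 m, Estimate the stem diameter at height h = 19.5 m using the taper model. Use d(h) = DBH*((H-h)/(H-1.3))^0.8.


Taper: d(h) = DBH * ((H - h) / (H - 1.3))^0.8
Numerator = H - h = 24.3 - 19.5 = 4.8 m
Denominator = H - 1.3 = 24.3 - 1.3 = 23.0 m
Ratio = 4.8 / 23.0 = 0.2087
d = 35.0 * 0.2087^0.8 = 10.0 cm

10.0


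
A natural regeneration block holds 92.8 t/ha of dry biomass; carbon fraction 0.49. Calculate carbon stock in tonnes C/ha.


Formula: Carbon Stock = Biomass * Carbon Fraction
C = 92.8 t/ha * 0.49
C = 45.5 t C/ha

45.5


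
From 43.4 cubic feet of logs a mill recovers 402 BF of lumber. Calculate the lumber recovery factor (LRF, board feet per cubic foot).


Formula: LRF = Lumber Output (BF) / Log Input (ft^3)
LRF = 402 BF / 43.4 ft^3
LRF = 9.26 BF/ft^3

9.26


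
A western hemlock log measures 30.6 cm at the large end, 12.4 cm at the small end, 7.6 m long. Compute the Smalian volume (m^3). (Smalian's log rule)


Smalian: V = (A1 + A2)/2 * L,  A = pi*(D/200)^2
A1 = pi*(30.6/200)^2 = 0.073542 m^2
A2 = pi*(12.4/200)^2 = 0.012076 m^2
V = (0.073542+0.012076)/2*7.6 = 0.3253 m^3

0.3253


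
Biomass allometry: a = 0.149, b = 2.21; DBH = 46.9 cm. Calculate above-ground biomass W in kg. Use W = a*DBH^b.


Formula: W = a * DBH^b  (allometric power law)
DBH^b = 46.9^2.21 = 4935.0548
W = 0.149 * 4935.0548 = 735.3 kg

735.3


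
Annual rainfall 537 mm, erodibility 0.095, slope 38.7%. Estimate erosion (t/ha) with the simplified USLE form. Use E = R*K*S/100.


Formula: E = R * K * S / 100  (simplified USLE)
R * K = 537 * 0.095 = 51.015
E = 51.015 * 38.7 / 100 = 19.74 t/ha

19.74


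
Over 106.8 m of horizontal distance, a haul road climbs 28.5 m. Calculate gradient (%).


Formula: Gradient = rise / run * 100
Gradient = 28.5 / 106.8 * 100 = 26.7%

26.7


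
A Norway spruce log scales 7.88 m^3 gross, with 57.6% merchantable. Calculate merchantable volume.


Formula: MV = V_total * (merchantable_pct / 100)
Merchantable fraction = 57.6% / 100 = 0.576
MV = 7.88 m^3 * 0.576 = 4.539 m^3

4.539


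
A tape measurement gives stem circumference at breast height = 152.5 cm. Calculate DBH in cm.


Formula: DBH = C / pi
DBH = 152.5 / pi
pi = 3.14159...
DBH = 48.5 cm

48.5


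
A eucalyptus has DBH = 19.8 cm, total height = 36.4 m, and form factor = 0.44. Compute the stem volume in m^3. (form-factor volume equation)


Formula: V = pi * (DBH/200)^2 * H * ff
Radius = DBH/200 = 19.8/200 = 0.099 m
Radius^2 = 0.099^2 = 0.009801 m^2
V = pi * 0.009801 * 36.4 * 0.44
V = 0.493 m^3

0.493


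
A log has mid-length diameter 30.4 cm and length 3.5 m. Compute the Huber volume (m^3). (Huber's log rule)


Huber: V = Am * L,  Am = pi*(Dm/200)^2
Am = pi*(30.4/200)^2 = 0.072583 m^2
V = 0.072583*3.5 = 0.254 m^3

0.254


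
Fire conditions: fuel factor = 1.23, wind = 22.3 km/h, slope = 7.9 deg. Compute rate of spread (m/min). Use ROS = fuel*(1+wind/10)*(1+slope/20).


Formula: ROS = fuel * (1 + wind/10) * (1 + slope/20)
Wind factor = 1 + 22.3/10 = 3.23
Slope factor = 1 + 7.9/20 = 1.395
ROS = 1.23 * 3.23 * 1.395 = 5.54 m/min

5.54


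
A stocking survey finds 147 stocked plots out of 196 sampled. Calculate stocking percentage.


Formula: Stocking % = stocked plots / total plots * 100
Stocking = 147 / 196 * 100
Stocking = 0.75 * 100 = 75.0%

75.0


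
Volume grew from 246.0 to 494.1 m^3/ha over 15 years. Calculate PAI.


Formula: PAI = (V_T2 - V_T1) / (T2 - T1)
Volume increment = 494.1 - 246.0 = 248.1 m^3/ha
PAI = 248.1 / 15 = 16.54 m^3/ha/year

16.54


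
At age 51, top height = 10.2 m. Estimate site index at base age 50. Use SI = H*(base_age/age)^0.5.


Formula: SI = H_dom * (base_age / age)^0.5
Age ratio = 50 / 51 = 0.98039
sqrt(age_ratio) = 0.99015
SI = 10.2 * 0.99015 = 10.1 m

10.1


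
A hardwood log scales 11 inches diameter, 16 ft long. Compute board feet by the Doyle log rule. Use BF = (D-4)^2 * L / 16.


Doyle: BF = (D - 4)^2 * L / 16
Adjusted diameter = 11 - 4 = 7 in
(D-4)^2 = 7^2 = 49
BF = 49 * 16 / 16 = 49 BF

49


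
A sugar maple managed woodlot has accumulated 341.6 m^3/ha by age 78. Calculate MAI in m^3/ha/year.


Formula: MAI = Total Volume / Stand Age
MAI = 341.6 m^3/ha / 78 years
MAI = 4.38 m^3/ha/year

4.38


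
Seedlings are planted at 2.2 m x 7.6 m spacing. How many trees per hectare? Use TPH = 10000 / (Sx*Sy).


Formula: TPH = 10000 m^2/ha / (spacing_x * spacing_y)
Area per tree = 2.2 m * 7.6 m = 16.72 m^2
TPH = 10000 / 16.72 = 598 trees/ha

598


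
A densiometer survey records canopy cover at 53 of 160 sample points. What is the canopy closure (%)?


Formula: Canopy closure = covered points / total points * 100
Closure = 53 / 160 * 100
Closure = 0.3312 * 100 = 33.1%

33.1


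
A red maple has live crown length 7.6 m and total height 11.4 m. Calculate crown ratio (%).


Formula: Crown Ratio = (Crown Length / Total Height) * 100
CR = (7.6 m / 11.4 m) * 100
CR = 0.6667 * 100 = 66.7%

66.7


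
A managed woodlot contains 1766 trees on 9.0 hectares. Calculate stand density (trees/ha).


Formula: Stand Density = N_trees / Area_ha
Density = 1766 trees / 9.0 ha
Density = 196 trees/ha

196


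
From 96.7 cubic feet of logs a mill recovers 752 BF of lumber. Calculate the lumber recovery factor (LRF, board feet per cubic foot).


Formula: LRF = Lumber Output (BF) / Log Input (ft^3)
LRF = 752 BF / 96.7 ft^3
LRF = 7.78 BF/ft^3

7.78


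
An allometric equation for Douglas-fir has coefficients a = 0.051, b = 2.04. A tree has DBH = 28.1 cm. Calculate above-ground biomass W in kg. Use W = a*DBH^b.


Formula: W = a * DBH^b  (allometric power law)
DBH^b = 28.1^2.04 = 902.3206
W = 0.051 * 902.3206 = 46.0 kg

46.0


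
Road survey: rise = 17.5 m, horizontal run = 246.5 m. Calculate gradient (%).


Formula: Gradient = rise / run * 100
Gradient = 17.5 / 246.5 * 100 = 7.1%

7.1


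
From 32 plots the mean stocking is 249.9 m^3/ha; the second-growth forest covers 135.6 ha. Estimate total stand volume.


Formula: Total Volume = Mean Volume per ha * Total Area
Total Volume = 249.9 m^3/ha * 135.6 ha
Total Volume = 33886 m^3

33886


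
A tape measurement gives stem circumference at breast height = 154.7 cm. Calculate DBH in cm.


Formula: DBH = C / pi
DBH = 154.7 / pi
pi = 3.14159...
DBH = 49.2 cm

49.2


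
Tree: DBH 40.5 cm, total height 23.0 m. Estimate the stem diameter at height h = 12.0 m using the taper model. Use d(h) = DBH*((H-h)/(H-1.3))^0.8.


Taper: d(h) = DBH * ((H - h) / (H - 1.3))^0.8
Numerator = H - h = 23.0 - 12.0 = 11.0 m
Denominator = H - 1.3 = 23.0 - 1.3 = 21.7 m
Ratio = 11.0 / 21.7 = 0.50691
d = 40.5 * 0.50691^0.8 = 23.5 cm

23.5


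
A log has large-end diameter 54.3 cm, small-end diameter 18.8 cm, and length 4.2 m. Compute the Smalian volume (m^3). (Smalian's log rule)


Smalian: V = (A1 + A2)/2 * L,  A = pi*(D/200)^2
A1 = pi*(54.3/200)^2 = 0.231574 m^2
A2 = pi*(18.8/200)^2 = 0.027759 m^2
V = (0.231574+0.027759)/2*4.2 = 0.5446 m^3

0.5446


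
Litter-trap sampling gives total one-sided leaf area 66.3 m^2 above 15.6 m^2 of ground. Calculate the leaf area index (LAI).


Formula: LAI = total leaf area / ground area  (dimensionless)
LAI = 66.3 m^2 / 15.6 m^2
LAI = 4.25

4.25


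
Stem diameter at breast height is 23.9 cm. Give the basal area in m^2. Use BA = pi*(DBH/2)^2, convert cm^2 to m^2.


Formula: BA = pi * (DBH/2)^2 / 10000  (cm^2 to m^2)
Radius = DBH/2 = 23.9/2 = 11.95 cm
BA = pi * 11.95^2 / 10000
   = 448.6273 cm^2 / 10000
   = 0.0449 m^2

0.0449


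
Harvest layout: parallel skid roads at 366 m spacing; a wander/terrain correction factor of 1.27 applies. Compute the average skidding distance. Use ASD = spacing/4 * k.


Formula: ASD = (spacing / 4) * correction
Uncorrected distance = spacing / 4 = 366 / 4 = 91.5 m
ASD = 91.5 * 1.27 = 116 m

116


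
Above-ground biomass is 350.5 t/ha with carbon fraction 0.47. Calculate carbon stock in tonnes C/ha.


Formula: Carbon Stock = Biomass * Carbon Fraction
C = 350.5 t/ha * 0.47
C = 164.7 t C/ha

164.7


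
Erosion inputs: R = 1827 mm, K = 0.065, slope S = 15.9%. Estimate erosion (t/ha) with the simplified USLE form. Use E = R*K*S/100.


Formula: E = R * K * S / 100  (simplified USLE)
R * K = 1827 * 0.065 = 118.755
E = 118.755 * 15.9 / 100 = 18.88 t/ha

18.88


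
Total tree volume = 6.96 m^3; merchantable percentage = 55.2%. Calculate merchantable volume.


Formula: MV = V_total * (merchantable_pct / 100)
Merchantable fraction = 55.2% / 100 = 0.552
MV = 6.96 m^3 * 0.552 = 3.842 m^3

3.842


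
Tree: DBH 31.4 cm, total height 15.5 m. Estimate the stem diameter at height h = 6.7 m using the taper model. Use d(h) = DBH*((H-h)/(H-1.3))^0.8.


Taper: d(h) = DBH * ((H - h) / (H - 1.3))^0.8
Numerator = H - h = 15.5 - 6.7 = 8.8 m
Denominator = H - 1.3 = 15.5 - 1.3 = 14.2 m
Ratio = 8.8 / 14.2 = 0.61972
d = 31.4 * 0.61972^0.8 = 21.4 cm

21.4


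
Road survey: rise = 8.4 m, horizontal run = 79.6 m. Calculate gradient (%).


Formula: Gradient = rise / run * 100
Gradient = 8.4 / 79.6 * 100 = 10.6%

10.6


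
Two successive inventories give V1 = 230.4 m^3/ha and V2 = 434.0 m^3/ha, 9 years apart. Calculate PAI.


Formula: PAI = (V_T2 - V_T1) / (T2 - T1)
Volume increment = 434.0 - 230.4 = 203.6 m^3/ha
PAI = 203.6 / 9 = 22.62 m^3/ha/year

22.62


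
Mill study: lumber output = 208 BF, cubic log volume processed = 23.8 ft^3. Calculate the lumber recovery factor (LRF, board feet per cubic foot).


Formula: LRF = Lumber Output (BF) / Log Input (ft^3)
LRF = 208 BF / 23.8 ft^3
LRF = 8.74 BF/ft^3

8.74


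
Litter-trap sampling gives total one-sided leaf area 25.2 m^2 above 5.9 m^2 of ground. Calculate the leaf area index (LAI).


Formula: LAI = total leaf area / ground area  (dimensionless)
LAI = 25.2 m^2 / 5.9 m^2
LAI = 4.27

4.27


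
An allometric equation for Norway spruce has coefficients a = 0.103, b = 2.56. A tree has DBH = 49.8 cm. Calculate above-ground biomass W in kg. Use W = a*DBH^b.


Formula: W = a * DBH^b  (allometric power law)
DBH^b = 49.8^2.56 = 22126.2145
W = 0.103 * 22126.2145 = 2279.0 kg

2279.0


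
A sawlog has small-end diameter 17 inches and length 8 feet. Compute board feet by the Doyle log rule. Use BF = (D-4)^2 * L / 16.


Doyle: BF = (D - 4)^2 * L / 16
Adjusted diameter = 17 - 4 = 13 in
(D-4)^2 = 13^2 = 169
BF = 169 * 8 / 16 = 85 BF

85


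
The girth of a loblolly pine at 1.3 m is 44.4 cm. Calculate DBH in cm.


Formula: DBH = C / pi
DBH = 44.4 / pi
pi = 3.14159...
DBH = 14.1 cm

14.1


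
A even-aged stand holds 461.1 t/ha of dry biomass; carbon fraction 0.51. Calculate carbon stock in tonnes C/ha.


Formula: Carbon Stock = Biomass * Carbon Fraction
C = 461.1 t/ha * 0.51
C = 235.2 t C/ha

235.2


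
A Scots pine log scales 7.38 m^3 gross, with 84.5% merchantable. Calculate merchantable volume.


Formula: MV = V_total * (merchantable_pct / 100)
Merchantable fraction = 84.5% / 100 = 0.845
MV = 7.38 m^3 * 0.845 = 6.236 m^3

6.236


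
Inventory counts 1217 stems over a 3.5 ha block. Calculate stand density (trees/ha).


Formula: Stand Density = N_trees / Area_ha
Density = 1217 trees / 3.5 ha
Density = 348 trees/ha

348


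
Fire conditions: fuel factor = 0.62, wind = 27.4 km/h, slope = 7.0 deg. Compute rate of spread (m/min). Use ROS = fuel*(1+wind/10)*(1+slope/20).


Formula: ROS = fuel * (1 + wind/10) * (1 + slope/20)
Wind factor = 1 + 27.4/10 = 3.74
Slope factor = 1 + 7.0/20 = 1.35
ROS = 0.62 * 3.74 * 1.35 = 3.13 m/min

3.13


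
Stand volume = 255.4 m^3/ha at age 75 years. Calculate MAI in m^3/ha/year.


Formula: MAI = Total Volume / Stand Age
MAI = 255.4 m^3/ha / 75 years
MAI = 3.41 m^3/ha/year

3.41


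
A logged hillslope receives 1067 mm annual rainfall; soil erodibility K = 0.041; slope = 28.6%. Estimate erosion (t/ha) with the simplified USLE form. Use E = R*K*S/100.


Formula: E = R * K * S / 100  (simplified USLE)
R * K = 1067 * 0.041 = 43.747
E = 43.747 * 28.6 / 100 = 12.51 t/ha

12.51


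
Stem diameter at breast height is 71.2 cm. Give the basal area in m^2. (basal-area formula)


Formula: BA = pi * (DBH/2)^2 / 10000  (cm^2 to m^2)
Radius = DBH/2 = 71.2/2 = 35.6 cm
BA = pi * 35.6^2 / 10000
   = 3981.5289 cm^2 / 10000
   = 0.3982 m^2

0.3982


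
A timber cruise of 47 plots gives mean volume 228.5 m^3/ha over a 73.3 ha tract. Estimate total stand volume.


Formula: Total Volume = Mean Volume per ha * Total Area
Total Volume = 228.5 m^3/ha * 73.3 ha
Total Volume = 16749 m^3

16749


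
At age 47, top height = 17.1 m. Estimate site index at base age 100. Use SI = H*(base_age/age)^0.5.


Formula: SI = H_dom * (base_age / age)^0.5
Age ratio = 100 / 47 = 2.12766
sqrt(age_ratio) = 1.45865
SI = 17.1 * 1.45865 = 24.9 m

24.9


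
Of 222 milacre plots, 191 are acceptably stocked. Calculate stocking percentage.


Formula: Stocking % = stocked plots / total plots * 100
Stocking = 191 / 222 * 100
Stocking = 0.8604 * 100 = 86.0%

86.0


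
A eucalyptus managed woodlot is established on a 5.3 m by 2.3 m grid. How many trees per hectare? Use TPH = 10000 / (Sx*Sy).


Formula: TPH = 10000 m^2/ha / (spacing_x * spacing_y)
Area per tree = 5.3 m * 2.3 m = 12.19 m^2
TPH = 10000 / 12.19 = 820 trees/ha

820


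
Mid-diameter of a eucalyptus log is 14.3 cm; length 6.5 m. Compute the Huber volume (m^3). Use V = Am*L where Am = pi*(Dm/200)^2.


Huber: V = Am * L,  Am = pi*(Dm/200)^2
Am = pi*(14.3/200)^2 = 0.016061 m^2
V = 0.016061*6.5 = 0.1044 m^3

0.1044


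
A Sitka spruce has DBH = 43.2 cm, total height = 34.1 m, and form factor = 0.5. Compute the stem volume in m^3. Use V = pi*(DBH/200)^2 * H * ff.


Formula: V = pi * (DBH/200)^2 * H * ff
Radius = DBH/200 = 43.2/200 = 0.216 m
Radius^2 = 0.216^2 = 0.046656 m^2
V = pi * 0.046656 * 34.1 * 0.5
V = 2.499 m^3

2.499


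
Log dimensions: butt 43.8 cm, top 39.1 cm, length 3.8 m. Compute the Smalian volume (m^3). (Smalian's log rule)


Smalian: V = (A1 + A2)/2 * L,  A = pi*(D/200)^2
A1 = pi*(43.8/200)^2 = 0.150674 m^2
A2 = pi*(39.1/200)^2 = 0.120072 m^2
V = (0.150674+0.120072)/2*3.8 = 0.5144 m^3

0.5144


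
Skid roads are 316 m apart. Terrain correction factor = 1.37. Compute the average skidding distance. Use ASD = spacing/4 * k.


Formula: ASD = (spacing / 4) * correction
Uncorrected distance = spacing / 4 = 316 / 4 = 79 m
ASD = 79 * 1.37 = 108 m

108


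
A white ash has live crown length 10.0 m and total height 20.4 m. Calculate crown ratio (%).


Formula: Crown Ratio = (Crown Length / Total Height) * 100
CR = (10.0 m / 20.4 m) * 100
CR = 0.4902 * 100 = 49.0%

49.0


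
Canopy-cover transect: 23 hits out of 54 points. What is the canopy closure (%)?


Formula: Canopy closure = covered points / total points * 100
Closure = 23 / 54 * 100
Closure = 0.4259 * 100 = 42.6%

42.6


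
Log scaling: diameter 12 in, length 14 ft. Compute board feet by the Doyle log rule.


Doyle: BF = (D - 4)^2 * L / 16
Adjusted diameter = 12 - 4 = 8 in
(D-4)^2 = 8^2 = 64
BF = 64 * 14 / 16 = 56 BF

56


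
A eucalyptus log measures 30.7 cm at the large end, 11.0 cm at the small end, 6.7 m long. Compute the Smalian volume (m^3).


Smalian: V = (A1 + A2)/2 * L,  A = pi*(D/200)^2
A1 = pi*(30.7/200)^2 = 0.074023 m^2
A2 = pi*(11.0/200)^2 = 0.009503 m^2
V = (0.074023+0.009503)/2*6.7 = 0.2798 m^3

0.2798


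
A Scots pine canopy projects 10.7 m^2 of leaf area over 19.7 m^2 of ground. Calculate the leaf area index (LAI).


Formula: LAI = total leaf area / ground area  (dimensionless)
LAI = 10.7 m^2 / 19.7 m^2
LAI = 0.54

0.54


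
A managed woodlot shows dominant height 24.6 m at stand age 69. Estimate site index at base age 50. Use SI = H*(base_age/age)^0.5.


Formula: SI = H_dom * (base_age / age)^0.5
Age ratio = 50 / 69 = 0.72464
sqrt(age_ratio) = 0.85126
SI = 24.6 * 0.85126 = 20.9 m

20.9


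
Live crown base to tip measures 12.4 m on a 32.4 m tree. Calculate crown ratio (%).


Formula: Crown Ratio = (Crown Length / Total Height) * 100
CR = (12.4 m / 32.4 m) * 100
CR = 0.3827 * 100 = 38.3%

38.3


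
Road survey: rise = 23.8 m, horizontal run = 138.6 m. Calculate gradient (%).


Formula: Gradient = rise / run * 100
Gradient = 23.8 / 138.6 * 100 = 17.2%

17.2


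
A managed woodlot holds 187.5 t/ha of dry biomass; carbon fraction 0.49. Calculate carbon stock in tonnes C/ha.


Formula: Carbon Stock = Biomass * Carbon Fraction
C = 187.5 t/ha * 0.49
C = 91.9 t C/ha

91.9


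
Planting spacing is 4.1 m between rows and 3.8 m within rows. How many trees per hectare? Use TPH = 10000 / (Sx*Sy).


Formula: TPH = 10000 m^2/ha / (spacing_x * spacing_y)
Area per tree = 4.1 m * 3.8 m = 15.58 m^2
TPH = 10000 / 15.58 = 642 trees/ha

642


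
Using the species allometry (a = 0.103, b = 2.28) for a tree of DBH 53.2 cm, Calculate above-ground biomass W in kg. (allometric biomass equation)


Formula: W = a * DBH^b  (allometric power law)
DBH^b = 53.2^2.28 = 8611.4944
W = 0.103 * 8611.4944 = 887.0 kg

887.0


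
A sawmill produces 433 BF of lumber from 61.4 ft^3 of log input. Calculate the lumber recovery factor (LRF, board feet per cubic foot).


Formula: LRF = Lumber Output (BF) / Log Input (ft^3)
LRF = 433 BF / 61.4 ft^3
LRF = 7.05 BF/ft^3

7.05


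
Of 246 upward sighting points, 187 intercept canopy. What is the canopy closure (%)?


Formula: Canopy closure = covered points / total points * 100
Closure = 187 / 246 * 100
Closure = 0.7602 * 100 = 76.0%

76.0


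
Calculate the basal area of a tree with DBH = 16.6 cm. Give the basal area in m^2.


Formula: BA = pi * (DBH/2)^2 / 10000  (cm^2 to m^2)
Radius = DBH/2 = 16.6/2 = 8.3 cm
BA = pi * 8.3^2 / 10000
   = 216.4243 cm^2 / 10000
   = 0.0216 m^2

0.0216


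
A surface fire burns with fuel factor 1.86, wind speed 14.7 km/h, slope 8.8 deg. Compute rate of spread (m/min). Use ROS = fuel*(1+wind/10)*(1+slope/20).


Formula: ROS = fuel * (1 + wind/10) * (1 + slope/20)
Wind factor = 1 + 14.7/10 = 2.47
Slope factor = 1 + 8.8/20 = 1.44
ROS = 1.86 * 2.47 * 1.44 = 6.62 m/min

6.62


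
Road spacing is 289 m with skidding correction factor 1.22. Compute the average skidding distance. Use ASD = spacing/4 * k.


Formula: ASD = (spacing / 4) * correction
Uncorrected distance = spacing / 4 = 289 / 4 = 72.25 m
ASD = 72.25 * 1.22 = 88 m

88


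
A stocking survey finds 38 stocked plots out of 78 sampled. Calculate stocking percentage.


Formula: Stocking % = stocked plots / total plots * 100
Stocking = 38 / 78 * 100
Stocking = 0.4872 * 100 = 48.7%

48.7


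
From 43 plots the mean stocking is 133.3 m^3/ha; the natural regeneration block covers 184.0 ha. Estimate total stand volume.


Formula: Total Volume = Mean Volume per ha * Total Area
Total Volume = 133.3 m^3/ha * 184.0 ha
Total Volume = 24527 m^3

24527


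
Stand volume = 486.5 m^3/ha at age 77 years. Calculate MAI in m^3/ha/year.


Formula: MAI = Total Volume / Stand Age
MAI = 486.5 m^3/ha / 77 years
MAI = 6.32 m^3/ha/year

6.32


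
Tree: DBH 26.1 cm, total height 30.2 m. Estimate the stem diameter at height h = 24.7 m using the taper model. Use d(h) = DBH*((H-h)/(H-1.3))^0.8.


Taper: d(h) = DBH * ((H - h) / (H - 1.3))^0.8
Numerator = H - h = 30.2 - 24.7 = 5.5 m
Denominator = H - 1.3 = 30.2 - 1.3 = 28.9 m
Ratio = 5.5 / 28.9 = 0.19031
d = 26.1 * 0.19031^0.8 = 6.9 cm

6.9


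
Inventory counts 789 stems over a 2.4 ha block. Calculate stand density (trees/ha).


Formula: Stand Density = N_trees / Area_ha
Density = 789 trees / 2.4 ha
Density = 329 trees/ha

329


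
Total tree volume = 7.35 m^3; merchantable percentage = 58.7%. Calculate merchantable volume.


Formula: MV = V_total * (merchantable_pct / 100)
Merchantable fraction = 58.7% / 100 = 0.587
MV = 7.35 m^3 * 0.587 = 4.314 m^3

4.314


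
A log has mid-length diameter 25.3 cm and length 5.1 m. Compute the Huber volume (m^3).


Huber: V = Am * L,  Am = pi*(Dm/200)^2
Am = pi*(25.3/200)^2 = 0.050273 m^2
V = 0.050273*5.1 = 0.2564 m^3

0.2564


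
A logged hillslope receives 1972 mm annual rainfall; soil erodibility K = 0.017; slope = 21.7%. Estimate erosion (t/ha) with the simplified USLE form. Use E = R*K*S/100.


Formula: E = R * K * S / 100  (simplified USLE)
R * K = 1972 * 0.017 = 33.524
E = 33.524 * 21.7 / 100 = 7.27 t/ha

7.27


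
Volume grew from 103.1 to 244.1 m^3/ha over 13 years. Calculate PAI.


Formula: PAI = (V_T2 - V_T1) / (T2 - T1)
Volume increment = 244.1 - 103.1 = 141.0 m^3/ha
PAI = 141.0 / 13 = 10.85 m^3/ha/year

10.85


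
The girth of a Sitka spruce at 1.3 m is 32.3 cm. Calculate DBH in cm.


Formula: DBH = C / pi
DBH = 32.3 / pi
pi = 3.14159...
DBH = 10.3 cm

10.3


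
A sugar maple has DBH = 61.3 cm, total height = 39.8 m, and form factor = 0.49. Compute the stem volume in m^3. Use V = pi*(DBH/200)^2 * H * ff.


Formula: V = pi * (DBH/200)^2 * H * ff
Radius = DBH/200 = 61.3/200 = 0.3065 m
Radius^2 = 0.3065^2 = 0.09394225 m^2
V = pi * 0.09394225 * 39.8 * 0.49
V = 5.756 m^3

5.756


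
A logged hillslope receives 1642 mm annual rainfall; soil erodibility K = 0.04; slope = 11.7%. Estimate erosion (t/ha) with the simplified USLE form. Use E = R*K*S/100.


Formula: E = R * K * S / 100  (simplified USLE)
R * K = 1642 * 0.04 = 65.68
E = 65.68 * 11.7 / 100 = 7.68 t/ha

7.68


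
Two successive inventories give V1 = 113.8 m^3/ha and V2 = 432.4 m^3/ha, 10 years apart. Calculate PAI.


Formula: PAI = (V_T2 - V_T1) / (T2 - T1)
Volume increment = 432.4 - 113.8 = 318.6 m^3/ha
PAI = 318.6 / 10 = 31.86 m^3/ha/year

31.86


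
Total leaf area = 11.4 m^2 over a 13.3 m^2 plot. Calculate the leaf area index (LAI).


Formula: LAI = total leaf area / ground area  (dimensionless)
LAI = 11.4 m^2 / 13.3 m^2
LAI = 0.86

0.86


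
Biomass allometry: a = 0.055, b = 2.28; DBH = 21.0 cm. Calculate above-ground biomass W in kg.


Formula: W = a * DBH^b  (allometric power law)
DBH^b = 21.0^2.28 = 1034.3321
W = 0.055 * 1034.3321 = 56.9 kg

56.9


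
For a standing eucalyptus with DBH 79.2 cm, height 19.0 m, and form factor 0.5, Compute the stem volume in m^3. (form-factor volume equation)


Formula: V = pi * (DBH/200)^2 * H * ff
Radius = DBH/200 = 79.2/200 = 0.396 m
Radius^2 = 0.396^2 = 0.156816 m^2
V = pi * 0.156816 * 19.0 * 0.5
V = 4.68 m^3

4.68


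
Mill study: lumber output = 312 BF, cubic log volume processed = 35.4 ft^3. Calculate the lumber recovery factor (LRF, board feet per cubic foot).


Formula: LRF = Lumber Output (BF) / Log Input (ft^3)
LRF = 312 BF / 35.4 ft^3
LRF = 8.81 BF/ft^3

8.81


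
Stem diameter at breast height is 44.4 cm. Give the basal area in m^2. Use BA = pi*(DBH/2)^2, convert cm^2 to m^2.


Formula: BA = pi * (DBH/2)^2 / 10000  (cm^2 to m^2)
Radius = DBH/2 = 44.4/2 = 22.2 cm
BA = pi * 22.2^2 / 10000
   = 1548.3025 cm^2 / 10000
   = 0.1548 m^2

0.1548


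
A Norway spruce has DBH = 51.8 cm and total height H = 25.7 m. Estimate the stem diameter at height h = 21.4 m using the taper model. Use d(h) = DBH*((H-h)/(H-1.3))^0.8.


Taper: d(h) = DBH * ((H - h) / (H - 1.3))^0.8
Numerator = H - h = 25.7 - 21.4 = 4.3 m
Denominator = H - 1.3 = 25.7 - 1.3 = 24.4 m
Ratio = 4.3 / 24.4 = 0.17623
d = 51.8 * 0.17623^0.8 = 12.9 cm

12.9


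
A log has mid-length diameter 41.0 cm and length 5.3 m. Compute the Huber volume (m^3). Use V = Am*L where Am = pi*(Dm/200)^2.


Huber: V = Am * L,  Am = pi*(Dm/200)^2
Am = pi*(41.0/200)^2 = 0.132025 m^2
V = 0.132025*5.3 = 0.6997 m^3

0.6997
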